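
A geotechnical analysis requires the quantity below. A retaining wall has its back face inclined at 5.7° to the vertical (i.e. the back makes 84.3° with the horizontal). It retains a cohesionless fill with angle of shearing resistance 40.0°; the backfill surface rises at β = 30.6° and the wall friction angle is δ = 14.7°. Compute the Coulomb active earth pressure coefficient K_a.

0.377

K_a = sin²(α+φ) / [sin²α · sin(α−δ) · (1 + √{sin(φ+δ)sin(φ−β) / (sin(α−δ)sin(α+β))})²].
With α = 84.3°, φ = 40.0°, δ = 14.7°, β = 30.6°: K_a = 0.3774.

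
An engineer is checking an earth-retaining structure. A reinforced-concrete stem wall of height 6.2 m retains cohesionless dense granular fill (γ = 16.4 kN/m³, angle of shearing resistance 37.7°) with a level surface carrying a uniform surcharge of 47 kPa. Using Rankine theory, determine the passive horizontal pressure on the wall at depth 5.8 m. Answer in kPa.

590 kPa

K_p = (1 + sin φ)/(1 − sin φ) = 4.148.
σ_v = γz + q = 16.4 × 5.8 + 47 = 142.1 kPa.
σ_h = K_p σ_v = 4.148 × 142.1 = 589.6 kPa.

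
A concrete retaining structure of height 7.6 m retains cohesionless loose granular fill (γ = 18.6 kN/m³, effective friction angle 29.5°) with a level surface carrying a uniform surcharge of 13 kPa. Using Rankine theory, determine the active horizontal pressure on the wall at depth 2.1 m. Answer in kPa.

17.7 kPa

K_a = (1 − sin φ)/(1 + sin φ) = 0.3401.
σ_v = γz + q = 18.6 × 2.1 + 13 = 52.06 kPa.
σ_h = K_a σ_v = 0.3401 × 52.06 = 17.71 kPa.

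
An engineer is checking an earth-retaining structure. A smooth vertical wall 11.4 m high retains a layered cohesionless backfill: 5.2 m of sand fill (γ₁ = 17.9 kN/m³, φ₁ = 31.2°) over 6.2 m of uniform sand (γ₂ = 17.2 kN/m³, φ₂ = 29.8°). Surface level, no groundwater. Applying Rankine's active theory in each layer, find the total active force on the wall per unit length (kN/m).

382 kN/m

K_a1 = tan²(45°−31.2°/2) = 0.3175; K_a2 = tan²(45°−29.8°/2) = 0.3360.
Layer 1: σ at base = K_a1 γ₁ h₁ = 29.55 kPa; P₁ = ½×29.55×5.2 = 76.84.
Layer 2: σ_v at top = γ₁h₁ = 93.08; σ_h top = K_a2×93.08 = 31.28; σ_h base = K_a2×(93.08+17.2×6.2) = 67.11.
P₂ = ½(31.28+67.11)×6.2 = 305.0. Total P_a = 76.84+305.0 = 381.8 kN/m.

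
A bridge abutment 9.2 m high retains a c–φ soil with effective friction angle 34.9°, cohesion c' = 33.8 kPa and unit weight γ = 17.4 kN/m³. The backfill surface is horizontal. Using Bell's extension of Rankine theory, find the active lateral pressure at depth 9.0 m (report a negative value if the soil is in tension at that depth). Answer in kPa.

K_a = (1 − sin φ)/(1 + sin φ) = 0.2721.
σ_a = K_a γ z − 2c√K_a = 0.2721×17.4×9.0 − 2×33.8×0.5217 = 7.353 kPa.

7.35 kPa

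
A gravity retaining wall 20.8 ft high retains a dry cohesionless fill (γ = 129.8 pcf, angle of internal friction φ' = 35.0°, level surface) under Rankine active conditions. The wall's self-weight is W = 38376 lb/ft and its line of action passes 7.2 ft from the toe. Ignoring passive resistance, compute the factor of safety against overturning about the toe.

K_a = tan²(45° − 35.0°/2) = 0.2710.
P_a = ½K_aγH² = 0.5×0.2710×129.8×20.8² = 7609 lb/ft, acting at H/3 = 6.933 ft above the base.
Overturning moment M_o = P_a × H/3 = 7609 × 6.933 = 52760.
Resisting moment M_r = W × 7.2 = 38376 × 7.2 = 276300.
FS_overturning = M_r/M_o = 276300/52760 = 5.238.

5.24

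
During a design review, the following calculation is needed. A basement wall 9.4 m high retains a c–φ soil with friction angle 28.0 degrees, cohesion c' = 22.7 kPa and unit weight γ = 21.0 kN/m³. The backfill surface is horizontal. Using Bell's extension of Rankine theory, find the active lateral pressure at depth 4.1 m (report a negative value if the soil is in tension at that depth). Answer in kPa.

3.81 kPa

K_a = (1 − sin φ)/(1 + sin φ) = 0.3610.
σ_a = K_a γ z − 2c√K_a = 0.3610×21.0×4.1 − 2×22.7×0.6009 = 3.806 kPa.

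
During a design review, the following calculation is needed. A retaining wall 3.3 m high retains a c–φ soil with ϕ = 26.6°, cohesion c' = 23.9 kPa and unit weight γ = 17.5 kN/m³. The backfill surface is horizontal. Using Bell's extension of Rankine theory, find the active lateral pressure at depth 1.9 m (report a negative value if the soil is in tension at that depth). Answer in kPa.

-16.8 kPa

K_a = (1 − sin φ)/(1 + sin φ) = 0.3814.
σ_a = K_a γ z − 2c√K_a = 0.3814×17.5×1.9 − 2×23.9×0.6176 = -16.84 kPa.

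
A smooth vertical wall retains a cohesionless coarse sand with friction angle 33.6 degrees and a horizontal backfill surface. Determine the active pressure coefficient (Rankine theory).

0.288

K_a = (1 − sin φ)/(1 + sin φ) = (1 − sin 33.6°)/(1 + sin 33.6°) = 0.2875.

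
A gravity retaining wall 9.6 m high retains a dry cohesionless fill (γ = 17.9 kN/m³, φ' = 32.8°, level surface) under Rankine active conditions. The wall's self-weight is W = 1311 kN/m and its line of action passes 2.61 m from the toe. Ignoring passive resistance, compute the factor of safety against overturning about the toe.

4.36

K_a = tan²(45° − 32.8°/2) = 0.2973.
P_a = ½K_aγH² = 0.5×0.2973×17.9×9.6² = 245.2 kN/m, acting at H/3 = 3.200 m above the base.
Overturning moment M_o = P_a × H/3 = 245.2 × 3.200 = 784.6.
Resisting moment M_r = W × 2.61 = 1311 × 2.61 = 3422.
FS_overturning = M_r/M_o = 3422/784.6 = 4.361.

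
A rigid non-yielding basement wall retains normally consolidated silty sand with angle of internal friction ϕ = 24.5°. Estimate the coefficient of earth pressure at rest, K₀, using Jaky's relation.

K₀ = 1 − sin φ' = 1 − sin 24.5° = 0.5853.

0.585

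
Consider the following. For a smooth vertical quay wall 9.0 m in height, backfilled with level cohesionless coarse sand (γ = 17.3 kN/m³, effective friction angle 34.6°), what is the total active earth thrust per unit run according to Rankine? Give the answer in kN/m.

K_a = tan²(45° − φ/2) = 0.2756.
P_a = ½ K_a γ H² = 0.5 × 0.2756 × 17.3 × 9.0² = 193.1 kN/m.

193 kN/m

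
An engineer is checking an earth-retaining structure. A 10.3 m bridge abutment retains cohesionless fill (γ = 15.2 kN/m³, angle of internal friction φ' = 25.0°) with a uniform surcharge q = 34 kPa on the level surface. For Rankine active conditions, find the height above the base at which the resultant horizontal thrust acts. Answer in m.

3.95 m

K_a = 0.4059.
Triangular part P₁ = ½K_aγH² = 327.2 at H/3 = 3.433 m; rectangular part P₂ = K_a q H = 142.1 at H/2 = 5.150 m.
ȳ = (P₁·3.433 + P₂·5.150)/(P₁+P₂) = 3.953 m.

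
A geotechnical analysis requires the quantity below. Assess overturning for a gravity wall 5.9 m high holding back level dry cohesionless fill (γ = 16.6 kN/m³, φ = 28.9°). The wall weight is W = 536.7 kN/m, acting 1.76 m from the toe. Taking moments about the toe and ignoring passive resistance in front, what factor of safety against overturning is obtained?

K_a = tan²(45° − 28.9°/2) = 0.3484.
P_a = ½K_aγH² = 0.5×0.3484×16.6×5.9² = 100.6 kN/m, acting at H/3 = 1.967 m above the base.
Overturning moment M_o = P_a × H/3 = 100.6 × 1.967 = 197.9.
Resisting moment M_r = W × 1.76 = 536.7 × 1.76 = 944.6.
FS_overturning = M_r/M_o = 944.6/197.9 = 4.772.

4.77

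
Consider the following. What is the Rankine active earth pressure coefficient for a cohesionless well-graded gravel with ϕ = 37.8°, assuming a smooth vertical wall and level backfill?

K_a = (1 − sin φ)/(1 + sin φ) = (1 − sin 37.8°)/(1 + sin 37.8°) = 0.2400.

0.240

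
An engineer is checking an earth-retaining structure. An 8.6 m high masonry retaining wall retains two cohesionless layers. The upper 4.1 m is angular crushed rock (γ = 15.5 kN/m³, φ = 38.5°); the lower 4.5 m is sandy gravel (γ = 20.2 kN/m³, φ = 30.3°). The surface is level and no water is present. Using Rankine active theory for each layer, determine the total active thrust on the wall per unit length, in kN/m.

K_a1 = tan²(45°−38.5°/2) = 0.2327; K_a2 = tan²(45°−30.3°/2) = 0.3293.
Layer 1: σ at base = K_a1 γ₁ h₁ = 14.79 kPa; P₁ = ½×14.79×4.1 = 30.31.
Layer 2: σ_v at top = γ₁h₁ = 63.55; σ_h top = K_a2×63.55 = 20.93; σ_h base = K_a2×(63.55+20.2×4.5) = 50.86.
P₂ = ½(20.93+50.86)×4.5 = 161.5. Total P_a = 30.31+161.5 = 191.8 kN/m.

192 kN/m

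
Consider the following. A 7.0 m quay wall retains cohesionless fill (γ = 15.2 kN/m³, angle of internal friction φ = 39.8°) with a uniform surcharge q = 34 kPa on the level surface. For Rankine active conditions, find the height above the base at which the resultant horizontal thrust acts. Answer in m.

2.79 m

K_a = 0.2194.
Triangular part P₁ = ½K_aγH² = 81.72 at H/3 = 2.333 m; rectangular part P₂ = K_a q H = 52.22 at H/2 = 3.500 m.
ȳ = (P₁·2.333 + P₂·3.500)/(P₁+P₂) = 2.788 m.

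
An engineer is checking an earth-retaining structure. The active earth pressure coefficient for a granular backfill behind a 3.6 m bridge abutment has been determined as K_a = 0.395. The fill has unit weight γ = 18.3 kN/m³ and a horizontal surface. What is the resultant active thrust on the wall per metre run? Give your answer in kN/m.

P = ½ K_a γ H² = 0.5 × 0.395 × 18.3 × 3.6² = 46.84 kN/m.

46.8 kN/m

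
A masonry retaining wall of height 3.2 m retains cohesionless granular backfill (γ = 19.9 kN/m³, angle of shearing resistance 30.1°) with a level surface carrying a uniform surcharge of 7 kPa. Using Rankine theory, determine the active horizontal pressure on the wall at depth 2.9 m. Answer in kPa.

21.5 kPa

K_a = (1 − sin φ)/(1 + sin φ) = 0.3320.
σ_v = γz + q = 19.9 × 2.9 + 7 = 64.71 kPa.
σ_h = K_a σ_v = 0.3320 × 64.71 = 21.48 kPa.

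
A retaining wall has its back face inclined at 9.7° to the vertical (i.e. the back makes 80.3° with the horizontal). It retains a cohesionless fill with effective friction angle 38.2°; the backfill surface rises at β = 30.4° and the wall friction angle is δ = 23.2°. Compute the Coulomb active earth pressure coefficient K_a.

0.490

K_a = sin²(α+φ) / [sin²α · sin(α−δ) · (1 + √{sin(φ+δ)sin(φ−β) / (sin(α−δ)sin(α+β))})²].
With α = 80.3°, φ = 38.2°, δ = 23.2°, β = 30.4°: K_a = 0.4903.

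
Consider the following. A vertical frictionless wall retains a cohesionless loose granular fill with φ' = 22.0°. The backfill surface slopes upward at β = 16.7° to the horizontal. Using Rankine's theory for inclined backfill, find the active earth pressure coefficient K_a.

K_a = cos β · (cos β − √(cos²β − cos²φ)) / (cos β + √(cos²β − cos²φ)).
cos β = 0.9578, cos φ = 0.9272, √(cos²β − cos²φ) = 0.2403.
K_a = 0.9578 × (0.9578 − 0.2403)/(0.9578 + 0.2403) = 0.5736.

0.574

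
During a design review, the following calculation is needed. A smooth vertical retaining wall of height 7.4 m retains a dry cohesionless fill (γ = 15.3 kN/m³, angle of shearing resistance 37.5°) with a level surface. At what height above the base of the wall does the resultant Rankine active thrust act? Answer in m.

2.47 m

K_a = 0.2432.
The pressure distribution is triangular, so the resultant acts at H/3 above the base = 7.4/3 = 2.467 m.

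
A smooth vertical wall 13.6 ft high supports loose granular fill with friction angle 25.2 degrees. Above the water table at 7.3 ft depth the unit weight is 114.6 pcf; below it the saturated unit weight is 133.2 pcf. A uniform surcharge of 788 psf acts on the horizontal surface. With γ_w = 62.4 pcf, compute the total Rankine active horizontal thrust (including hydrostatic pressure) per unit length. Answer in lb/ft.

K_a = tan²(45° − φ/2) = 0.4027.
γ' = 133.2 − 62.4 = 70.80 pcf. h₂ = H − d_w = 6.3 ft.
σ'_h: at surface K_a·q = 317.4; at WT K_a(q+γd_w) = 654.3; at base K_a(q+γd_w+γ'h₂) = 833.9 psf.
P₁ = ½(317.4+654.3)×7.3 = 3547; P₂ = ½(654.3+833.9)×6.3 = 4688; P_w = ½γ_w h₂² = 1238.
Total = 3547+4688+1238 = 9473 lb/ft.

9470 lb/ft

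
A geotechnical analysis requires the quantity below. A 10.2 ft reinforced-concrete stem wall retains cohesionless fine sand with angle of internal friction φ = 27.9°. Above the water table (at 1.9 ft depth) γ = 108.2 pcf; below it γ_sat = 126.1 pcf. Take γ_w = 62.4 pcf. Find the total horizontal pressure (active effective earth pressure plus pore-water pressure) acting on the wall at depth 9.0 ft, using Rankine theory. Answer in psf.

K_a = (1 − sin φ)/(1 + sin φ) = 0.3625.
γ' = 126.1 − 62.4 = 63.70 pcf.
Effective vertical stress at 9.0 ft: σ'_v = 108.2×1.9 + 63.70×7.10 = 657.8 psf.
σ'_h = K_a σ'_v = 0.3625 × 657.8 = 238.4 psf; u = γ_w × 7.10 = 443.0 psf.
Total σ_h = 238.4 + 443.0 = 681.5 psf.

681 psf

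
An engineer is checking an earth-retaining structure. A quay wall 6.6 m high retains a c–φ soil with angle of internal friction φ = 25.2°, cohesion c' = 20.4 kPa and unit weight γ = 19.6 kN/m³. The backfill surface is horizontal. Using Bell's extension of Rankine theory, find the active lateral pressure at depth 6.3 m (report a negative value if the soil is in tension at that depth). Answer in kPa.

K_a = (1 − sin φ)/(1 + sin φ) = 0.4027.
σ_a = K_a γ z − 2c√K_a = 0.4027×19.6×6.3 − 2×20.4×0.6346 = 23.84 kPa.

23.8 kPa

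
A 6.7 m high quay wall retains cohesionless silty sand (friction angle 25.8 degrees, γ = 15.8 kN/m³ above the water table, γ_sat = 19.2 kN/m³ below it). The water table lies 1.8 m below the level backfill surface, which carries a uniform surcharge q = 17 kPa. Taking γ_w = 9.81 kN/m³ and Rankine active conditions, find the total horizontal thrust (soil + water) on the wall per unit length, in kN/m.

272 kN/m

K_a = tan²(45° − φ/2) = 0.3935.
γ' = 19.2 − 9.81 = 9.390 kN/m³. h₂ = H − d_w = 4.9 m.
σ'_h: at surface K_a·q = 6.690; at WT K_a(q+γd_w) = 17.88; at base K_a(q+γd_w+γ'h₂) = 35.99 kPa.
P₁ = ½(6.690+17.88)×1.8 = 22.11; P₂ = ½(17.88+35.99)×4.9 = 132.0; P_w = ½γ_w h₂² = 117.8.
Total = 22.11+132.0+117.8 = 271.9 kN/m.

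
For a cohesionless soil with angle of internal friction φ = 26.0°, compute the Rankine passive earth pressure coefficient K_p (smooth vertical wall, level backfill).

2.56

K_p = (1 + sin φ)/(1 − sin φ) = tan²(45° + 26.0°/2) = 2.561.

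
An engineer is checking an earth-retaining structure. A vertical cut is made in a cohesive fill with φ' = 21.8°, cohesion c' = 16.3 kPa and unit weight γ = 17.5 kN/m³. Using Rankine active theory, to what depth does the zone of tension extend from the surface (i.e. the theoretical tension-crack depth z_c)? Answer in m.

2.75 m

K_a = tan²(45° − 21.8°/2) = 0.4584; √K_a = 0.6771.
The active pressure is zero where K_a γ z = 2c√K_a, so z_c = 2c/(γ√K_a) = 2×16.3/(17.5×0.6771) = 2.751 m.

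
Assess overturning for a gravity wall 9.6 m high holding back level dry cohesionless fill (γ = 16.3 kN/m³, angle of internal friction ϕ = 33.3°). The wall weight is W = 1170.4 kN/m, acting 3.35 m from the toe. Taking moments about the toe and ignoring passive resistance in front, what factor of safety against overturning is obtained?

5.60

K_a = tan²(45° − 33.3°/2) = 0.2911.
P_a = ½K_aγH² = 0.5×0.2911×16.3×9.6² = 218.7 kN/m, acting at H/3 = 3.200 m above the base.
Overturning moment M_o = P_a × H/3 = 218.7 × 3.200 = 699.8.
Resisting moment M_r = W × 3.35 = 1170.4 × 3.35 = 3921.
FS_overturning = M_r/M_o = 3921/699.8 = 5.603.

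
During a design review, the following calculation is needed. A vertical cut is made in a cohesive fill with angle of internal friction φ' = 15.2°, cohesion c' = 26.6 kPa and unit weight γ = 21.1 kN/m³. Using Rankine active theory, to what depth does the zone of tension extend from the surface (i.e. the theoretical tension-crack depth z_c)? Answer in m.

3.30 m

K_a = tan²(45° − 15.2°/2) = 0.5845; √K_a = 0.7646.
The active pressure is zero where K_a γ z = 2c√K_a, so z_c = 2c/(γ√K_a) = 2×26.6/(21.1×0.7646) = 3.298 m.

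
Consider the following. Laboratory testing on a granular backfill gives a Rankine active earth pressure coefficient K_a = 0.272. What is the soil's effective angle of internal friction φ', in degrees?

34.9°

K_a = tan²(45° − φ/2) ⇒ 45° − φ/2 = arctan(√0.272) = 27.54°.
φ = 2(45° − 27.54°) = 34.91°.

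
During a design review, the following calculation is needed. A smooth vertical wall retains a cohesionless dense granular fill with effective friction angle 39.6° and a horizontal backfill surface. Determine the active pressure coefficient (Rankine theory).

K_a = tan²(45° − φ/2) = tan²(25.20°) = 0.2214.

0.221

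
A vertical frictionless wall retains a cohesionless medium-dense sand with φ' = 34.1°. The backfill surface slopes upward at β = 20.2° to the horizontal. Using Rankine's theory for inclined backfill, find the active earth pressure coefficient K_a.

0.338

K_a = cos β · (cos β − √(cos²β − cos²φ)) / (cos β + √(cos²β − cos²φ)).
cos β = 0.9385, cos φ = 0.8281, √(cos²β − cos²φ) = 0.4417.
K_a = 0.9385 × (0.9385 − 0.4417)/(0.9385 + 0.4417) = 0.3378.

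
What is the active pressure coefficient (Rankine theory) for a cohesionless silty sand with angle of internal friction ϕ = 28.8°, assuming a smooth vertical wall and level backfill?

0.350

K_a = tan²(45° − φ/2) = tan²(30.60°) = 0.3498.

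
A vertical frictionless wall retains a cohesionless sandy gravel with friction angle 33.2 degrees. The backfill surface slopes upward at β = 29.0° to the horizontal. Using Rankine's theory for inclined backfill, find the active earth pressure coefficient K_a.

K_a = cos β · (cos β − √(cos²β − cos²φ)) / (cos β + √(cos²β − cos²φ)).
cos β = 0.8746, cos φ = 0.8368, √(cos²β − cos²φ) = 0.2545.
K_a = 0.8746 × (0.8746 − 0.2545)/(0.8746 + 0.2545) = 0.4803.

0.480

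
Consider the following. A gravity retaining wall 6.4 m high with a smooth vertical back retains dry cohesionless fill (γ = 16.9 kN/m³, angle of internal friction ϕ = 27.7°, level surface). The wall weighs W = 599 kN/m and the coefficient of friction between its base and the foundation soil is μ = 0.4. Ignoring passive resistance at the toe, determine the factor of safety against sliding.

K_a = tan²(45° − 27.7°/2) = 0.3653.
P_a = ½K_aγH² = 0.5×0.3653×16.9×6.4² = 126.4 kN/m, acting at H/3 = 2.133 m above the base.
FS_sliding = μW / P_a = 0.4×599 / 126.4 = 1.895.

1.89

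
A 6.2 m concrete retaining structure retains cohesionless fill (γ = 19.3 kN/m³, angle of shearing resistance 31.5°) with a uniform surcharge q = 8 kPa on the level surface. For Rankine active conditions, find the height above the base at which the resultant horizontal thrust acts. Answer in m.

K_a = 0.3136.
Triangular part P₁ = ½K_aγH² = 116.3 at H/3 = 2.067 m; rectangular part P₂ = K_a q H = 15.56 at H/2 = 3.100 m.
ȳ = (P₁·2.067 + P₂·3.100)/(P₁+P₂) = 2.189 m.

2.19 m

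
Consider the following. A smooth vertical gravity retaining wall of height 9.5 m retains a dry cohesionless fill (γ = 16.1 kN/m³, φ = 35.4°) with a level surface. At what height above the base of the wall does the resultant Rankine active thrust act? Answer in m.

3.17 m

K_a = 0.2664.
The pressure distribution is triangular, so the resultant acts at H/3 above the base = 9.5/3 = 3.167 m.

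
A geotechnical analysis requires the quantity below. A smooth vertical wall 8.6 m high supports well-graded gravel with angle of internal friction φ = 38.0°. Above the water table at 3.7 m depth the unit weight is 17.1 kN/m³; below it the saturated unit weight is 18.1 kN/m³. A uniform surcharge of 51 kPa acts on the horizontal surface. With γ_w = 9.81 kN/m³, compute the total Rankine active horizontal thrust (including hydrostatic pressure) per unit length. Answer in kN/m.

K_a = tan²(45° − φ/2) = 0.2379.
γ' = 18.1 − 9.81 = 8.290 kN/m³. h₂ = H − d_w = 4.9 m.
σ'_h: at surface K_a·q = 12.13; at WT K_a(q+γd_w) = 27.18; at base K_a(q+γd_w+γ'h₂) = 36.85 kPa.
P₁ = ½(12.13+27.18)×3.7 = 72.73; P₂ = ½(27.18+36.85)×4.9 = 156.9; P_w = ½γ_w h₂² = 117.8.
Total = 72.73+156.9+117.8 = 347.4 kN/m.

347 kN/m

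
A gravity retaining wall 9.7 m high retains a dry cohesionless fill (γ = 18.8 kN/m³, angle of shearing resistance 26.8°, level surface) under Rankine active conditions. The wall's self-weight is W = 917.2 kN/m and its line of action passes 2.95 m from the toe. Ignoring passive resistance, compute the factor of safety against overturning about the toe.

2.50

K_a = tan²(45° − 26.8°/2) = 0.3785.
P_a = ½K_aγH² = 0.5×0.3785×18.8×9.7² = 334.7 kN/m, acting at H/3 = 3.233 m above the base.
Overturning moment M_o = P_a × H/3 = 334.7 × 3.233 = 1082.
Resisting moment M_r = W × 2.95 = 917.2 × 2.95 = 2706.
FS_overturning = M_r/M_o = 2706/1082 = 2.500.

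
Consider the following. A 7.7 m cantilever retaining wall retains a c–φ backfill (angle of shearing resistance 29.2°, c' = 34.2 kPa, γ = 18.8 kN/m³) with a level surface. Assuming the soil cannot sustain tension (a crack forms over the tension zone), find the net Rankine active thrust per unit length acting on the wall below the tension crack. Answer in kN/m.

K_a = 0.3442; √K_a = 0.5867.
Tension-crack depth z_c = 2c/(γ√K_a) = 2×34.2/(18.8×0.5867) = 6.201 m.
σ_a at base = K_a γ H − 2c√K_a = 0.3442×18.8×7.7 − 2×34.2×0.5867 = 9.698 kPa.
P_a = ½ × 9.698 × (H − z_c) = 0.5×9.698×1.499 = 7.267 kN/m.

7.27 kN/m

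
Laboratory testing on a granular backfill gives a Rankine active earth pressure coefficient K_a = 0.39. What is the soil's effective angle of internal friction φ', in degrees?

26.0°

K_a = tan²(45° − φ/2) ⇒ 45° − φ/2 = arctan(√0.39) = 31.98°.
φ = 2(45° − 31.98°) = 26.03°.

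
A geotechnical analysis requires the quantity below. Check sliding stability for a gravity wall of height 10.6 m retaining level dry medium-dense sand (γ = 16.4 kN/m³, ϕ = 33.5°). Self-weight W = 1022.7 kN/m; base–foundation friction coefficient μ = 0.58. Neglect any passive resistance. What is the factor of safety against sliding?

2.23

K_a = tan²(45° − 33.5°/2) = 0.2887.
P_a = ½K_aγH² = 0.5×0.2887×16.4×10.6² = 266.0 kN/m, acting at H/3 = 3.533 m above the base.
FS_sliding = μW / P_a = 0.58×1022.7 / 266.0 = 2.230.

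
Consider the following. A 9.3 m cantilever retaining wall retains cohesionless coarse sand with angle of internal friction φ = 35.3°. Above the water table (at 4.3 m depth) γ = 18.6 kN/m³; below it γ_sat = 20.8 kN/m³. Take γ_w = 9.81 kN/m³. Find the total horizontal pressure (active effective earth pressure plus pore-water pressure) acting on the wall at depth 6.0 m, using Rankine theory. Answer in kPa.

43.1 kPa

K_a = (1 − sin φ)/(1 + sin φ) = 0.2675.
γ' = 20.8 − 9.81 = 10.99 kN/m³.
Effective vertical stress at 6.0 m: σ'_v = 18.6×4.3 + 10.99×1.70 = 98.66 kPa.
σ'_h = K_a σ'_v = 0.2675 × 98.66 = 26.40 kPa; u = γ_w × 1.70 = 16.68 kPa.
Total σ_h = 26.40 + 16.68 = 43.07 kPa.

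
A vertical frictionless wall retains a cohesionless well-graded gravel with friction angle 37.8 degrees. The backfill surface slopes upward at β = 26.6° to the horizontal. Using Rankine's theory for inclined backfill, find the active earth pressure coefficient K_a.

0.324

K_a = cos β · (cos β − √(cos²β − cos²φ)) / (cos β + √(cos²β − cos²φ)).
cos β = 0.8942, cos φ = 0.7902, √(cos²β − cos²φ) = 0.4185.
K_a = 0.8942 × (0.8942 − 0.4185)/(0.8942 + 0.4185) = 0.3240.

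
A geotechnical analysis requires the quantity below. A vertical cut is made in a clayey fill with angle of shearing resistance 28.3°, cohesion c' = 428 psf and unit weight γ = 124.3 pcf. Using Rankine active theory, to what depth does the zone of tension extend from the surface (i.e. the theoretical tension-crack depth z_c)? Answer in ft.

K_a = tan²(45° − 28.3°/2) = 0.3568; √K_a = 0.5973.
The active pressure is zero where K_a γ z = 2c√K_a, so z_c = 2c/(γ√K_a) = 2×428/(124.3×0.5973) = 11.53 ft.

11.5 ft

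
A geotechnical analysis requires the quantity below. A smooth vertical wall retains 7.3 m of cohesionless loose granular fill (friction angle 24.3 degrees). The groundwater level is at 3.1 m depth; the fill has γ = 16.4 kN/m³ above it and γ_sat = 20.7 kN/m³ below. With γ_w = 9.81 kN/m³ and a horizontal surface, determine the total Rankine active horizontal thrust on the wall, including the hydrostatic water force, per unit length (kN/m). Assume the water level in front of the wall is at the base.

248 kN/m

K_a = tan²(45° − φ/2) = 0.4169.
γ' = 20.7 − 9.81 = 10.89 kN/m³. Depth below WT = 4.2 m.
σ'_h at WT = K_a γ d_w = 21.20 kPa; at base = 21.20 + K_a γ' × 4.2 = 40.27 kPa.
P₁ (0–3.1 m) = ½×21.20×3.1 = 32.85. P₂ (3.1–7.3 m) = ½(21.20+40.27)×4.2 = 129.1.
P_w = ½ γ_w h₂² = 0.5×9.81×4.2² = 86.52. Total = 32.85+129.1+86.52 = 248.4 kN/m.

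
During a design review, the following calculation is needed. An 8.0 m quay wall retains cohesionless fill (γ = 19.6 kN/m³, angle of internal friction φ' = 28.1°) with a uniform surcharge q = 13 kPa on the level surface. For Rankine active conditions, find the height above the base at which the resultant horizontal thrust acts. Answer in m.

K_a = 0.3596.
Triangular part P₁ = ½K_aγH² = 225.5 at H/3 = 2.667 m; rectangular part P₂ = K_a q H = 37.40 at H/2 = 4.000 m.
ȳ = (P₁·2.667 + P₂·4.000)/(P₁+P₂) = 2.856 m.

2.86 m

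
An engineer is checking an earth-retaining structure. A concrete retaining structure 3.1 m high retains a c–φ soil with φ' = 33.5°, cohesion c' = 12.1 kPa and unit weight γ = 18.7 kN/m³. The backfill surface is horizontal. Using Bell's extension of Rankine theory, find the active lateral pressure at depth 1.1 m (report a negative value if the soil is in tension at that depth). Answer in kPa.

-7.06 kPa

K_a = (1 − sin φ)/(1 + sin φ) = 0.2887.
σ_a = K_a γ z − 2c√K_a = 0.2887×18.7×1.1 − 2×12.1×0.5373 = -7.064 kPa.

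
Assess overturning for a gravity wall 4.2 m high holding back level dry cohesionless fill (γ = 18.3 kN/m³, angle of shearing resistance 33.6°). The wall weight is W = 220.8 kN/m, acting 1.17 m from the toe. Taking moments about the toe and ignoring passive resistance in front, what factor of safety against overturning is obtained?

3.98

K_a = tan²(45° − 33.6°/2) = 0.2875.
P_a = ½K_aγH² = 0.5×0.2875×18.3×4.2² = 46.41 kN/m, acting at H/3 = 1.400 m above the base.
Overturning moment M_o = P_a × H/3 = 46.41 × 1.400 = 64.97.
Resisting moment M_r = W × 1.17 = 220.8 × 1.17 = 258.3.
FS_overturning = M_r/M_o = 258.3/64.97 = 3.976.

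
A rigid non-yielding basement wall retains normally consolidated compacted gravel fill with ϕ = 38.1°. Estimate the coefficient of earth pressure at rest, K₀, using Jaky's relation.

0.383

K₀ = 1 − sin φ' = 1 − sin 38.1° = 0.3830.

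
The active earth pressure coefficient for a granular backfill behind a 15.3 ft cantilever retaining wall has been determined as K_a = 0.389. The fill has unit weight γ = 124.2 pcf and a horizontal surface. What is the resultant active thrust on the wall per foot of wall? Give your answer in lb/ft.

5650 lb/ft

P = ½ K_a γ H² = 0.5 × 0.389 × 124.2 × 15.3² = 5655 lb/ft.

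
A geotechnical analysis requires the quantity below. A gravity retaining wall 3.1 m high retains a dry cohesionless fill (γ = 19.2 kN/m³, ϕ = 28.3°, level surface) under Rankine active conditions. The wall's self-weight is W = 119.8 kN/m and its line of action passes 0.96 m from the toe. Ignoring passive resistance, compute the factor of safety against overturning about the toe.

K_a = tan²(45° − 28.3°/2) = 0.3568.
P_a = ½K_aγH² = 0.5×0.3568×19.2×3.1² = 32.91 kN/m, acting at H/3 = 1.033 m above the base.
Overturning moment M_o = P_a × H/3 = 32.91 × 1.033 = 34.01.
Resisting moment M_r = W × 0.96 = 119.8 × 0.96 = 115.0.
FS_overturning = M_r/M_o = 115.0/34.01 = 3.381.

3.38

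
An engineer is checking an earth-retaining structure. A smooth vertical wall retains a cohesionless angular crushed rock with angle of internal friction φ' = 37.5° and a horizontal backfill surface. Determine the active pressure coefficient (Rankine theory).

0.243

K_a = (1 − sin φ)/(1 + sin φ) = (1 − sin 37.5°)/(1 + sin 37.5°) = 0.2432.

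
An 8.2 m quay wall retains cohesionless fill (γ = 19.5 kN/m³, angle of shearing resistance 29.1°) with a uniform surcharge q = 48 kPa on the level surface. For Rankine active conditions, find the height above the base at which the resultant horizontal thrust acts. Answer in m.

K_a = 0.3456.
Triangular part P₁ = ½K_aγH² = 226.6 at H/3 = 2.733 m; rectangular part P₂ = K_a q H = 136.0 at H/2 = 4.100 m.
ȳ = (P₁·2.733 + P₂·4.100)/(P₁+P₂) = 3.246 m.

3.25 m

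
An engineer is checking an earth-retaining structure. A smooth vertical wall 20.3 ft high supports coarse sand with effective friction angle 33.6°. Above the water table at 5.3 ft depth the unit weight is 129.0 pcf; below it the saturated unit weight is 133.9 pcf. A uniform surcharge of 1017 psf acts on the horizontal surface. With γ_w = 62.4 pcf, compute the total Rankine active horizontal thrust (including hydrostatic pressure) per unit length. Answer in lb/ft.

K_a = tan²(45° − φ/2) = 0.2875.
γ' = 133.9 − 62.4 = 71.50 pcf. h₂ = H − d_w = 15.0 ft.
σ'_h: at surface K_a·q = 292.4; at WT K_a(q+γd_w) = 489.0; at base K_a(q+γd_w+γ'h₂) = 797.3 psf.
P₁ = ½(292.4+489.0)×5.3 = 2071; P₂ = ½(489.0+797.3)×15.0 = 9647; P_w = ½γ_w h₂² = 7020.
Total = 2071+9647+7020 = 18740 lb/ft.

18700 lb/ft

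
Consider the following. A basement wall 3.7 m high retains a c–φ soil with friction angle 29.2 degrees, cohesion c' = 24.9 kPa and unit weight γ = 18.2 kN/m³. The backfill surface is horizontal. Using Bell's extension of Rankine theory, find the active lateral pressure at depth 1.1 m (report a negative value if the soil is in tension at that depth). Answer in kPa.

K_a = (1 − sin φ)/(1 + sin φ) = 0.3442.
σ_a = K_a γ z − 2c√K_a = 0.3442×18.2×1.1 − 2×24.9×0.5867 = -22.33 kPa.

-22.3 kPa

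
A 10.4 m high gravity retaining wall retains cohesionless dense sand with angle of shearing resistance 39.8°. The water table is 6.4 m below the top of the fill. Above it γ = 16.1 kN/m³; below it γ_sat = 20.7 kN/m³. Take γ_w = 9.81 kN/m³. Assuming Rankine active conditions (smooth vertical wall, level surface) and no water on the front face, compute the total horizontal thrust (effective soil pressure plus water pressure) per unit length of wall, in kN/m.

K_a = tan²(45° − φ/2) = 0.2194.
γ' = 20.7 − 9.81 = 10.89 kN/m³. Depth below WT = 4.0 m.
σ'_h at WT = K_a γ d_w = 22.61 kPa; at base = 22.61 + K_a γ' × 4.0 = 32.17 kPa.
P₁ (0–6.4 m) = ½×22.61×6.4 = 72.35. P₂ (6.4–10.4 m) = ½(22.61+32.17)×4.0 = 109.6.
P_w = ½ γ_w h₂² = 0.5×9.81×4.0² = 78.48. Total = 72.35+109.6+78.48 = 260.4 kN/m.

260 kN/m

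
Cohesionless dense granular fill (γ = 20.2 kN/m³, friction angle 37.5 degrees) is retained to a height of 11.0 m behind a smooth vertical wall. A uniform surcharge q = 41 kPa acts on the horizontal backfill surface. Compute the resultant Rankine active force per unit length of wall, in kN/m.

407 kN/m

K_a = tan²(45° − φ/2) = 0.2432.
Soil triangle: ½ K_a γ H² = 0.5×0.2432×20.2×11.0² = 297.2 kN/m.
Surcharge rectangle: K_a q H = 0.2432×41×11.0 = 109.7 kN/m.
Total = 297.2 + 109.7 = 406.9 kN/m.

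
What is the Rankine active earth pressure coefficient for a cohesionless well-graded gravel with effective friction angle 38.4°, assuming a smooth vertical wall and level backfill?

K_a = tan²(45° − φ/2) = tan²(25.80°) = 0.2337.

0.234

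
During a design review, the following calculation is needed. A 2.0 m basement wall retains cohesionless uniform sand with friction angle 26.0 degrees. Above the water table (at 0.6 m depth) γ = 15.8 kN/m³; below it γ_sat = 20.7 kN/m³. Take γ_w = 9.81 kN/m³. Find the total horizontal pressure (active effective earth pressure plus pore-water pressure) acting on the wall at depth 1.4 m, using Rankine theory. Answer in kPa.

K_a = (1 − sin φ)/(1 + sin φ) = 0.3905.
γ' = 20.7 − 9.81 = 10.89 kN/m³.
Effective vertical stress at 1.4 m: σ'_v = 15.8×0.6 + 10.89×0.800 = 18.19 kPa.
σ'_h = K_a σ'_v = 0.3905 × 18.19 = 7.103 kPa; u = γ_w × 0.800 = 7.848 kPa.
Total σ_h = 7.103 + 7.848 = 14.95 kPa.

15.0 kPa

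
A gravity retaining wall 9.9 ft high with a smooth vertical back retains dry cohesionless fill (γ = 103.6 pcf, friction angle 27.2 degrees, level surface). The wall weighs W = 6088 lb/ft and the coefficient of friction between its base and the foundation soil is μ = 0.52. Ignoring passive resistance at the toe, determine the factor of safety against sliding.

1.67

K_a = tan²(45° − 27.2°/2) = 0.3726.
P_a = ½K_aγH² = 0.5×0.3726×103.6×9.9² = 1892 lb/ft, acting at H/3 = 3.300 ft above the base.
FS_sliding = μW / P_a = 0.52×6088 / 1892 = 1.674.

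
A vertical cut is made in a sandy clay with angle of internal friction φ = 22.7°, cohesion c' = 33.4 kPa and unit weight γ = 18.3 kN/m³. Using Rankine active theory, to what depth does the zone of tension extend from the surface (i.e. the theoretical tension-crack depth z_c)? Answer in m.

K_a = tan²(45° − 22.7°/2) = 0.4431; √K_a = 0.6657.
The active pressure is zero where K_a γ z = 2c√K_a, so z_c = 2c/(γ√K_a) = 2×33.4/(18.3×0.6657) = 5.484 m.

5.48 m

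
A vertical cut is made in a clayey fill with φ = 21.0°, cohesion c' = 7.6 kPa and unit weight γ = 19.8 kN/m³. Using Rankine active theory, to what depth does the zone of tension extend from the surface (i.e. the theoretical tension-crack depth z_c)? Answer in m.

K_a = tan²(45° − 21.0°/2) = 0.4724; √K_a = 0.6873.
The active pressure is zero where K_a γ z = 2c√K_a, so z_c = 2c/(γ√K_a) = 2×7.6/(19.8×0.6873) = 1.117 m.

1.12 m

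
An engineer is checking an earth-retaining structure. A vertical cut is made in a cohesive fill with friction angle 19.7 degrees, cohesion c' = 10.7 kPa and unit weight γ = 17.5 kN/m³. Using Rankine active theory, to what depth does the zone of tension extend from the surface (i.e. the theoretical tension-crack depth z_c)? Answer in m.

1.74 m

K_a = tan²(45° − 19.7°/2) = 0.4958; √K_a = 0.7041.
The active pressure is zero where K_a γ z = 2c√K_a, so z_c = 2c/(γ√K_a) = 2×10.7/(17.5×0.7041) = 1.737 m.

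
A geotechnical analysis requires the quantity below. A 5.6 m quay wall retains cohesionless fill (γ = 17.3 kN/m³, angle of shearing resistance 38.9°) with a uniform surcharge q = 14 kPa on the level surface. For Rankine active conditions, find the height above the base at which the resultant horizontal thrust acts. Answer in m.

K_a = 0.2285.
Triangular part P₁ = ½K_aγH² = 61.99 at H/3 = 1.867 m; rectangular part P₂ = K_a q H = 17.92 at H/2 = 2.800 m.
ȳ = (P₁·1.867 + P₂·2.800)/(P₁+P₂) = 2.076 m.

2.08 m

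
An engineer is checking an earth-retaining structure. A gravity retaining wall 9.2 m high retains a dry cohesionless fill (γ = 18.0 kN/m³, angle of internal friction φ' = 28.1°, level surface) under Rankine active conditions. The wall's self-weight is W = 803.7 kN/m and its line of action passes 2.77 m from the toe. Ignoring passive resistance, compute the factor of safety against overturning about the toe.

K_a = tan²(45° − 28.1°/2) = 0.3596.
P_a = ½K_aγH² = 0.5×0.3596×18.0×9.2² = 273.9 kN/m, acting at H/3 = 3.067 m above the base.
Overturning moment M_o = P_a × H/3 = 273.9 × 3.067 = 840.1.
Resisting moment M_r = W × 2.77 = 803.7 × 2.77 = 2226.
FS_overturning = M_r/M_o = 2226/840.1 = 2.650.

2.65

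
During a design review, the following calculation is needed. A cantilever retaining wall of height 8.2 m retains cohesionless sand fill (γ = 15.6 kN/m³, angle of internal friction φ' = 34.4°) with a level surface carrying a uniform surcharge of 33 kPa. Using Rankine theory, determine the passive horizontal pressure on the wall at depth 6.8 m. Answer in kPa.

K_p = (1 + sin φ)/(1 − sin φ) = 3.597.
σ_v = γz + q = 15.6 × 6.8 + 33 = 139.1 kPa.
σ_h = K_p σ_v = 3.597 × 139.1 = 500.3 kPa.

500 kPa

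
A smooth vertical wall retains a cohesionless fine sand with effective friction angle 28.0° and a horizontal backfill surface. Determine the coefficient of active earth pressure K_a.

K_a = (1 − sin φ)/(1 + sin φ) = (1 − sin 28.0°)/(1 + sin 28.0°) = 0.3610.

0.361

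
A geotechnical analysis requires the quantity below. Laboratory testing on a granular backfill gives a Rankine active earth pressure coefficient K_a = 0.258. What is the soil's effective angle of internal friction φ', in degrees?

36.1°

K_a = tan²(45° − φ/2) ⇒ 45° − φ/2 = arctan(√0.258) = 26.93°.
φ = 2(45° − 26.93°) = 36.14°.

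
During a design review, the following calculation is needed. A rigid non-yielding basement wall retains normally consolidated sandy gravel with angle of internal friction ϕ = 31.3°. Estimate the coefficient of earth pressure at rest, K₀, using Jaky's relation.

0.480

K₀ = 1 − sin φ' = 1 − sin 31.3° = 0.4805.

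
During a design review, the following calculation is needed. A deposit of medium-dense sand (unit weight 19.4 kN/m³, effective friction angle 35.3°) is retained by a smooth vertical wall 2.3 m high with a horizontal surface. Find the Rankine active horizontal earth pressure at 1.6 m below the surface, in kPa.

K_a = (1 − sin φ)/(1 + sin φ) = 0.2675.
σ_h = K_a γ z = 0.2675 × 19.4 × 1.6 = 8.304 kPa.

8.30 kPa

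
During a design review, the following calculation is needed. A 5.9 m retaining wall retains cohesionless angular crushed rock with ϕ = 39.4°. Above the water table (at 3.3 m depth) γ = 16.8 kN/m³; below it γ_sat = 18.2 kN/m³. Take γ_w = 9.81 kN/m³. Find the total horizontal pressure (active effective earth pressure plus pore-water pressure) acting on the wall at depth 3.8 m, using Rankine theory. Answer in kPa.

K_a = (1 − sin φ)/(1 + sin φ) = 0.2234.
γ' = 18.2 − 9.81 = 8.390 kN/m³.
Effective vertical stress at 3.8 m: σ'_v = 16.8×3.3 + 8.390×0.500 = 59.63 kPa.
σ'_h = K_a σ'_v = 0.2234 × 59.63 = 13.33 kPa; u = γ_w × 0.500 = 4.905 kPa.
Total σ_h = 13.33 + 4.905 = 18.23 kPa.

18.2 kPa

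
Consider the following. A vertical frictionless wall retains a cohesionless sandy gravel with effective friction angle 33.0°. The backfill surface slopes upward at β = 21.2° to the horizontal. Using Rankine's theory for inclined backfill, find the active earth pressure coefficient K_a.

0.365

K_a = cos β · (cos β − √(cos²β − cos²φ)) / (cos β + √(cos²β − cos²φ)).
cos β = 0.9323, cos φ = 0.8387, √(cos²β − cos²φ) = 0.4073.
K_a = 0.9323 × (0.9323 − 0.4073)/(0.9323 + 0.4073) = 0.3654.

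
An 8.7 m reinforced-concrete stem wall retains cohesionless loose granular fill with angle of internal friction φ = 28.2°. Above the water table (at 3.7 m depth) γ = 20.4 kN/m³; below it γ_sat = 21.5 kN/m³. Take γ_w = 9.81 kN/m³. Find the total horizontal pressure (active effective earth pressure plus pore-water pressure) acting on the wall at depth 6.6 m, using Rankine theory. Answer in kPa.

67.6 kPa

K_a = (1 − sin φ)/(1 + sin φ) = 0.3582.
γ' = 21.5 − 9.81 = 11.69 kN/m³.
Effective vertical stress at 6.6 m: σ'_v = 20.4×3.7 + 11.69×2.90 = 109.4 kPa.
σ'_h = K_a σ'_v = 0.3582 × 109.4 = 39.18 kPa; u = γ_w × 2.90 = 28.45 kPa.
Total σ_h = 39.18 + 28.45 = 67.63 kPa.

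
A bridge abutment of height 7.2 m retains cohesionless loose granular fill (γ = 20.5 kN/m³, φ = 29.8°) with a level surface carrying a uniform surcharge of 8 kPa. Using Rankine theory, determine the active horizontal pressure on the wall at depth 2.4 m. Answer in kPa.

19.2 kPa

K_a = (1 − sin φ)/(1 + sin φ) = 0.3360.
σ_v = γz + q = 20.5 × 2.4 + 8 = 57.20 kPa.
σ_h = K_a σ_v = 0.3360 × 57.20 = 19.22 kPa.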